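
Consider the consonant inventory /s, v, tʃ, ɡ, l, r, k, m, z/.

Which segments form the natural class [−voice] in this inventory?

s, tʃ, k

The feature [voice] marks segments produced with vocal-fold vibration. In this inventory /s, tʃ, k/ lack that property, so they are [−voice]; /v, ɡ, l, r, m, z/ are [+voice].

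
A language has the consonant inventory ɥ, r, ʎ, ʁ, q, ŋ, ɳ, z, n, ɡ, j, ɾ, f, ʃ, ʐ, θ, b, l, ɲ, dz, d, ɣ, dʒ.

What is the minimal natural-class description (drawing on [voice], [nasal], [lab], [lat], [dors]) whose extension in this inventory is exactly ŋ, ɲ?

[+nasal, +dors]

The class [+nasal], [+dorsal] has exactly /ŋ, ɲ/ as its extension in this inventory. No smaller conjunction from the listed features achieves this: [+dorsal] alone would also admit /ɥ, ʎ, ʁ, q, …/; [+nasal] alone would also admit /ɳ, n/; and checking the remaining single features turns up none with this extension.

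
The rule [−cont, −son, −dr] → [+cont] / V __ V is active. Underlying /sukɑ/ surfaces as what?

[suxɑ]

Only /k/ occurs between two vowels (/u/ __ /ɑ/) and matches the structural description. It is a voiceless velar stop, so [−cont, −son, −dr] holds; changing it to [+continuant] with all other features held fixed yields /x/ (voiceless velar fricative). No other segment meets both the structural description and the environment, so the output is [suxɑ].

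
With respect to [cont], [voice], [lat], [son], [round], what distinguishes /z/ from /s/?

/z/ (voiced alveolar fricative) and /s/ (voiceless alveolar fricative) agree on [+continuant], [-lateral], [-sonorant], [-round]. They differ on [voice] (/z/ [+], /s/ [-]).

[voice]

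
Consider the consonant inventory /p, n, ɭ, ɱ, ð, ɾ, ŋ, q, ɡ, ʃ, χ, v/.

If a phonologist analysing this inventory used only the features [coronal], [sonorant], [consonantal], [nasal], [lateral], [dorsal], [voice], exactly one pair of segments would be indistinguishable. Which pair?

/q/ (voiceless uvular stop) and /χ/ (voiceless uvular fricative) are both [−coronal], [−sonorant], [+consonantal], [−nasal], [−lateral], [+dorsal], [−voice], so none of the listed features separates them. (They do differ in [continuant], which is not among the given features.) Every other pair in the inventory differs on at least one listed feature.

q, χ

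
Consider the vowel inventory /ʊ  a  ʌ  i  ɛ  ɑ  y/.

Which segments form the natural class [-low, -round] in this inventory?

Eliminate segments failing any feature: /ʊ, y/ are [+round]; /a, ɑ/ are [+low]. The remaining /ʌ, i, ɛ/ satisfy [-low], [-round].

ʌ, i, ɛ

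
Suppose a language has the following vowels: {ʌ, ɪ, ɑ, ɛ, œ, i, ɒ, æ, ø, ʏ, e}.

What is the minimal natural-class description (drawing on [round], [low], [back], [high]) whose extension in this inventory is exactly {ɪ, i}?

[+high, −round]

Every target segment is [+high], [−round]; each remaining inventory member fails at least one of these. Each conjunct is needed — [−round] alone would also admit /ʌ, ɑ, ɛ, æ, …/; [+high] alone would also admit /ʏ/ — and no other single listed feature has exactly this extension, so two is the minimum.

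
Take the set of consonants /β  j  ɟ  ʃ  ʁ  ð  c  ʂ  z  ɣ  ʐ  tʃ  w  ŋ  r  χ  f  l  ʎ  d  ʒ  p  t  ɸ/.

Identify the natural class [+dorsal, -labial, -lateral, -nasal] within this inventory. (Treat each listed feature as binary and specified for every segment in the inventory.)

j, ɟ, ʁ, c, ɣ, χ

Among the inventory, the [+dorsal] segments are /j, ɟ, ʁ, c, ɣ, w, ŋ, χ, ʎ/.
Intersecting with [-labial] gives /j, ɟ, ʁ, c, ɣ, ŋ, χ, ʎ/.
Intersecting with [-lateral] gives /j, ɟ, ʁ, c, ɣ, ŋ, χ/.
Within that set, [-nasal] leaves /j, ɟ, ʁ, c, ɣ, χ/.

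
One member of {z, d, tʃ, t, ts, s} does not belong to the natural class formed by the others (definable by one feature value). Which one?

tʃ

[distributed] (equivalently [anterior]) groups all but one: /d, z, s, ts, t/ share [−distributed] while /tʃ/ (voiceless postalveolar affricate) alone is [+distributed]. Removing any other segment would not leave a single-feature class that excludes it.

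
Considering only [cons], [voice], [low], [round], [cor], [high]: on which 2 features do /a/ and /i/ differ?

[high], [low]

/a/ is the low unrounded vowel and /i/ is the high front unrounded tense vowel. Both are [−consonantal], [+voice], [−round], [−coronal]. /a/ is [−high] while /i/ is [+high]; /a/ is [+low] while /i/ is [−low], so the distinguishing features are [high], [low].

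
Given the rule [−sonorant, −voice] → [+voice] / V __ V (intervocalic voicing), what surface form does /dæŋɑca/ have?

[dæŋɑɟa]

The only segment in the rule's environment that also matches [−sonorant, −voice] is /c/. Applying [+voice] turns the voiceless palatal stop into /ɟ/ (voiced palatal stop), giving [dæŋɑɟa].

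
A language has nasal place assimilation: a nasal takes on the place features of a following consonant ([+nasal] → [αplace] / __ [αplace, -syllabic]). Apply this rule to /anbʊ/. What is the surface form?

[ambʊ]

/n/ sits before the [+labial] consonant /b/, so it takes on [+labial] and surfaces as /m/. The rest of the form is unaffected: [ambʊ].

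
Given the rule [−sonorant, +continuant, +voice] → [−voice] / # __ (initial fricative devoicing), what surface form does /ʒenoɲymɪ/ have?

/ʒ/ satisfies [−sonorant, +continuant, +voice] and sits in # __. The [−voice] counterpart of the voiced postalveolar fricative is /ʃ/. Other segments in /ʒenoɲymɪ/ either fail the structural description or are not in the environment, so the surface form is [ʃenoɲymɪ].

[ʃenoɲymɪ]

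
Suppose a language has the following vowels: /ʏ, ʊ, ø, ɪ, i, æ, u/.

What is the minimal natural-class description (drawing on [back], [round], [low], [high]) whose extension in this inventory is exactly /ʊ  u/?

[+back]

/ʊ, u/ are exactly the [+back] segments in the inventory, so a single feature suffices.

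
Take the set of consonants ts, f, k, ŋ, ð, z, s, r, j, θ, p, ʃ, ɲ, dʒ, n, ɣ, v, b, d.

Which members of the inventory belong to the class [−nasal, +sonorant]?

r, j

Checking each segment against [−nasal], [+sonorant]: /r/ (alveolar trill), /j/ (palatal glide) satisfy every feature; every other segment in the inventory fails at least one.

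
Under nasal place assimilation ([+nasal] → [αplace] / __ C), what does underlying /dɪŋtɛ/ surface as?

[dɪntɛ]

In /dɪŋtɛ/, the nasal /ŋ/ precedes /t/, which is [+coronal]. The nasal assimilates in place, becoming the [+coronal] nasal /n/. The surface form is [dɪntɛ].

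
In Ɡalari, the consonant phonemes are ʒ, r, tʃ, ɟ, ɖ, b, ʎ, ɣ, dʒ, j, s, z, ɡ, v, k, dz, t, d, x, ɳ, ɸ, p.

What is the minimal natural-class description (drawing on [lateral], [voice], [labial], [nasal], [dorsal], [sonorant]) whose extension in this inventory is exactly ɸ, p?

The class [−voice], [+labial] has exactly /ɸ, p/ as its extension in this inventory. No smaller conjunction from the listed features achieves this: [+labial] alone would also admit /b, v/; [−voice] alone would also admit /tʃ, s, k, t, …/; and checking the remaining single features turns up none with this extension.

[−voice, +labial]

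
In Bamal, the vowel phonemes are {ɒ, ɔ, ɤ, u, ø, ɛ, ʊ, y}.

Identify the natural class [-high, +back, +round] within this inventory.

ɒ, ɔ

Among the inventory, the [-high] segments are /ɒ, ɔ, ɤ, ø, ɛ/.
Within that set, [+back] gives /ɒ, ɔ, ɤ/.
Within that set, [+round] leaves /ɒ, ɔ/.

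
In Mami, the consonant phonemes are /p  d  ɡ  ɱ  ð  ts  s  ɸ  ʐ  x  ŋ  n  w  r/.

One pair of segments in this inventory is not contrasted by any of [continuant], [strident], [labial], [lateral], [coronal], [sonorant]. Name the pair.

Both /s/ and /ʐ/ are [+continuant], [+strident], [−labial], [−lateral], [+coronal], [−sonorant]. Since the list omits [voice] and [anterior] — which do distinguish the voiceless alveolar fricative from the voiced retroflex fricative — this pair collapses; all other pairs remain distinct.

s, ʐ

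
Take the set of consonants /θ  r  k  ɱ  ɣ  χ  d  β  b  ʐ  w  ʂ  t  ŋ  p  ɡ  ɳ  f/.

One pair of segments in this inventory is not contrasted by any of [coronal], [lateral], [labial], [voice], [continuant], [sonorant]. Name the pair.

Both /θ/ and /ʂ/ are [+coronal], [−lateral], [−labial], [−voice], [+continuant], [−sonorant]. Since the list omits [strident], [anterior] and [distributed] — which do distinguish the voiceless dental fricative from the voiceless retroflex fricative — this pair collapses; all other pairs remain distinct.

θ, ʂ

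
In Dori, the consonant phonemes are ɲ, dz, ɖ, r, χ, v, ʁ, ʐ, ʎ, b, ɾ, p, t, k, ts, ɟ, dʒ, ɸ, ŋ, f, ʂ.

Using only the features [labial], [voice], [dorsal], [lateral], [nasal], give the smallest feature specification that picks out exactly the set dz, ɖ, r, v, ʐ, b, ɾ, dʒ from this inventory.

/dz, ɖ, r, v, ʐ, b, ɾ, dʒ/ are all [+voice], [−dorsal], and no other segment in the inventory matches both values. Dropping any one of them over-generates: [−dorsal] alone would also admit /p, t, ts, ɸ, …/; [+voice] alone would also admit /ɲ, ʁ, ʎ, ɟ, …/. No other single listed feature picks out exactly this set either, so fewer than two features will not do.

[+voice, −dorsal]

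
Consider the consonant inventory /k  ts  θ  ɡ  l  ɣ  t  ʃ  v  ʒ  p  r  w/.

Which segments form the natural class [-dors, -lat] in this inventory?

ts, θ, t, ʃ, v, ʒ, p, r

Checking each segment against [-dorsal], [-lateral]: /ts/ (voiceless alveolar affricate), /θ/ (voiceless dental fricative), /t/ (voiceless alveolar stop), /ʃ/ (voiceless postalveolar fricative), /v/ (voiced labiodental fricative), /ʒ/ (voiced postalveolar fricative), among others, satisfy every feature; every other segment in the inventory fails at least one.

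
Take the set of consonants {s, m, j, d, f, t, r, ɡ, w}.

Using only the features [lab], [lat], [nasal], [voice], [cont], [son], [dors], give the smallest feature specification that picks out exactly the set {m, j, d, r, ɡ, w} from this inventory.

Every target segment is [+voice] and no other inventory member is, so one feature is enough.

[+voice]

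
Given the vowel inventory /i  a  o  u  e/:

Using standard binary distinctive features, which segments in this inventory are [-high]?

The feature [high] marks segments produced with the tongue body raised. In this inventory /a, o, e/ lack that property, so they are [-high]; /i, u/ are [+high].

a, o, e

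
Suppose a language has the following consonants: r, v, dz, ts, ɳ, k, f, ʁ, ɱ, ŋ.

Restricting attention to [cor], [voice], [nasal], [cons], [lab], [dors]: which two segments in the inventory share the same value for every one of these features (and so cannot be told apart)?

On the given features, /r/ and /dz/ have an identical profile: [+coronal], [+voice], [-nasal], [+consonantal], [-labial], [-dorsal]. No other two segments in the inventory coincide on all 6 features. (They do differ in [sonorant], [continuant] and [strident], which are not among the given features.)

r, dz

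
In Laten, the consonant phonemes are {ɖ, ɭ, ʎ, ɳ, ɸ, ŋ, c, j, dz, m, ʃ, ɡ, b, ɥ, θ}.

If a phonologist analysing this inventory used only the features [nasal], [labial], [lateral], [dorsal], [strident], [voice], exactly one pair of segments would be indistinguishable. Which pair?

Both /ɡ/ and /j/ are [−nasal], [−labial], [−lateral], [+dorsal], [−strident], [+voice]. Since the list omits [sonorant], [continuant] and [back] — which do distinguish the voiced velar stop from the palatal glide — this pair collapses; all other pairs remain distinct.

ɡ, j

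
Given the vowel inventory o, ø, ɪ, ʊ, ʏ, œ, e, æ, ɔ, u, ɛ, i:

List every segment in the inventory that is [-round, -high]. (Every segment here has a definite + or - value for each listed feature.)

e, æ, ɛ

The [-round] segments are /ɪ, e, æ, ɛ, i/.
Then [-high] leaves /e, æ, ɛ/.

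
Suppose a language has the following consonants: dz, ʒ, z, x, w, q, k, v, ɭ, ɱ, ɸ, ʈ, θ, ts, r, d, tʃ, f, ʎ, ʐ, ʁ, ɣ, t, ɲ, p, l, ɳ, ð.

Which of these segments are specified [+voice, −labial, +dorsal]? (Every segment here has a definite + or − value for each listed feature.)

ʎ, ʁ, ɣ, ɲ

Among the inventory, the [+voice] segments are /dz, ʒ, z, w, v, ɭ, ɱ, r, d, ʎ, ʐ, ʁ, ɣ, ɲ, l, ɳ, ð/.
Among these, [−labial] gives /dz, ʒ, z, ɭ, r, d, ʎ, ʐ, ʁ, ɣ, ɲ, l, ɳ, ð/.
Intersecting with [+dorsal] leaves /ʎ, ʁ, ɣ, ɲ/.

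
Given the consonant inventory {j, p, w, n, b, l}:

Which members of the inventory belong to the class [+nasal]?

n

The feature [nasal] marks segments produced with velum lowered (airflow through the nose). In this inventory /n/ has that property, so it is [+nasal]; /j, p, w, b, l/ are [-nasal].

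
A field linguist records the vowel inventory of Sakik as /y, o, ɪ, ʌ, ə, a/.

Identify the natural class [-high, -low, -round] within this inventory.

Checking each segment against [-high], [-low], [-round]: /ʌ/ (mid back unrounded lax vowel), /ə/ (mid central vowel (schwa)) satisfy every feature; every other segment in the inventory fails at least one.

ʌ, ə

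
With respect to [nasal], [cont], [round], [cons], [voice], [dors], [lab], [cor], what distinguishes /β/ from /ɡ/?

[continuant], [labial], [dorsal]

/β/ is the voiced bilabial fricative and /ɡ/ is the voiced velar stop. Both are [-nasal], [-round], [+consonantal], [+voice], [-coronal]. /β/ is [+continuant] while /ɡ/ is [-continuant]; /β/ is [+labial] while /ɡ/ is [-labial]; /β/ is [-dorsal] while /ɡ/ is [+dorsal], so the distinguishing features are [continuant], [labial], [dorsal].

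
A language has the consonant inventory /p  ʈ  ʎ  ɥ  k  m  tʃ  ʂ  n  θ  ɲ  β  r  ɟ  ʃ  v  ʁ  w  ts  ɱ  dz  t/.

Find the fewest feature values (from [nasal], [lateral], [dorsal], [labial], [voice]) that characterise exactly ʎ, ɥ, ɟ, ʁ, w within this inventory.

[+voice, -nasal, +dorsal]

/ʎ, ɥ, ɟ, ʁ, w/ are all [+voice], [-nasal], [+dorsal], and no other segment in the inventory matches all three values. Dropping any one of them over-generates: [-nasal, +dorsal] alone would also admit /k/; [+voice, +dorsal] alone would also admit /ɲ/; [+voice, -nasal] alone would also admit /β, r, v, dz/. No other combination of two listed features picks out exactly this set either, so fewer than three features will not do.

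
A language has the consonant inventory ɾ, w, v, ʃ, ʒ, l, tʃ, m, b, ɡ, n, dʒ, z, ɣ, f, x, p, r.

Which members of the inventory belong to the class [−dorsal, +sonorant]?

Checking each segment against [−dorsal], [+sonorant]: /ɾ/ (alveolar tap), /l/ (alveolar lateral approximant), /m/ (bilabial nasal), /n/ (alveolar nasal), /r/ (alveolar trill) satisfy every feature; every other segment in the inventory fails at least one.

ɾ, l, m, n, r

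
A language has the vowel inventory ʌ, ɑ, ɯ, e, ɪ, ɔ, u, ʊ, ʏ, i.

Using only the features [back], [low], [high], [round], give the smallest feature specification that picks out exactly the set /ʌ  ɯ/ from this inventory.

[-low, +back, -round]

/ʌ, ɯ/ are all [-low], [+back], [-round], and no other segment in the inventory matches all three values. Dropping any one of them over-generates: [+back, -round] alone would also admit /ɑ/; [-low, -round] alone would also admit /e, ɪ, i/; [-low, +back] alone would also admit /ɔ, u, ʊ/. No other combination of two listed features picks out exactly this set either, so fewer than three features will not do.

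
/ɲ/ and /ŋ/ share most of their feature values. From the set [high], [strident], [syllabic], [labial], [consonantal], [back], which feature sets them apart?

[back]

/ɲ/ is the palatal nasal and /ŋ/ is the velar nasal. Both are [+high], [−strident], [−syllabic], [−labial], [+consonantal]. /ɲ/ is [−back] while /ŋ/ is [+back], so the distinguishing feature is [back].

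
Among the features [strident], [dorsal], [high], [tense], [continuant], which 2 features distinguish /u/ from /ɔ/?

/u/ is the high back rounded tense vowel and /ɔ/ is the mid back rounded lax vowel. Both are [−strident], [+dorsal], [+continuant]. /u/ is [+high] while /ɔ/ is [−high]; /u/ is [+tense] while /ɔ/ is [−tense], so the distinguishing features are [high], [tense].

[high], [tense]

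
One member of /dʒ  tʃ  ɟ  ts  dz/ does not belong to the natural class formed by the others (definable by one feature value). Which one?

ɟ

[delayed release] (equivalently [strident], [dorsal]) groups all but one: /ts, dz, dʒ, tʃ/ share [+delayed release] while /ɟ/ (voiced palatal stop) alone is [-delayed release]. Removing any other segment would not leave a single-feature class that excludes it.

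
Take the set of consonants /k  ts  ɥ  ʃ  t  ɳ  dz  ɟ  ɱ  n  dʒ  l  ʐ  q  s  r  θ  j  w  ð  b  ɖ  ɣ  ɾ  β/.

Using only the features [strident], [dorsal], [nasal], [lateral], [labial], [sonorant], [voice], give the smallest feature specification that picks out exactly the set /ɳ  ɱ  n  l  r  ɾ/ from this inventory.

/ɳ, ɱ, n, l, r, ɾ/ are all [+sonorant], [-dorsal], and no other segment in the inventory matches both values. Dropping any one of them over-generates: [-dorsal] alone would also admit /ts, ʃ, t, dz, …/; [+sonorant] alone would also admit /ɥ, j, w/. No other single listed feature picks out exactly this set either, so fewer than two features will not do.

[+sonorant, -dorsal]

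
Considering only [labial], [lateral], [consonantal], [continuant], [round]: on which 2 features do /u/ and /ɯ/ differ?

/u/ (high back rounded tense vowel) and /ɯ/ (high back unrounded vowel) agree on [-lateral], [-consonantal], [+continuant]. They differ on [labial] (/u/ [+], /ɯ/ [-]), [round] (/u/ [+], /ɯ/ [-]).

[labial], [round]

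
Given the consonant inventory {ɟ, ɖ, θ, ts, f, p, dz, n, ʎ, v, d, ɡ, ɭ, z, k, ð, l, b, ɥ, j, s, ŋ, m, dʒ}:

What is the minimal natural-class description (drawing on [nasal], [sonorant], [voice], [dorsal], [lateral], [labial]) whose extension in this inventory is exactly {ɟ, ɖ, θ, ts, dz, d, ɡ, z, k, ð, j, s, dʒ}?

Every target segment is [−nasal], [−lateral], [−labial]; each remaining inventory member fails at least one of these. Each conjunct is needed — [−lateral, −labial] alone would also admit /n, ŋ/; [−nasal, −labial] alone would also admit /ʎ, ɭ, l/; [−nasal, −lateral] alone would also admit /f, p, v, b, …/ — and no other combination of two listed features has exactly this extension, so three is the minimum.

[−nasal, −lateral, −labial]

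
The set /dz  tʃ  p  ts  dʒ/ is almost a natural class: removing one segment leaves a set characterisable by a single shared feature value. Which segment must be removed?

The remaining segments after removing /p/ share [+delayed release]; /p/ (voiceless bilabial stop) is [−delayed release]. For every other candidate removal, the leftover set fails to share any single feature value that the removed segment lacks.

p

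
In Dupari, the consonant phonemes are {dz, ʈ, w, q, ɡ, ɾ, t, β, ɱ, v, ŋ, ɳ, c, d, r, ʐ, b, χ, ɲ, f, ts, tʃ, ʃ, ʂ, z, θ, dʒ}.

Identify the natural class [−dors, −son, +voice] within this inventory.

dz, β, v, d, ʐ, b, z, dʒ

Among the inventory, the [−dorsal] segments are /dz, ʈ, ɾ, t, β, ɱ, v, ɳ, d, r, ʐ, b, f, ts, tʃ, ʃ, ʂ, z, θ, dʒ/.
Then [−sonorant] gives /dz, ʈ, t, β, v, d, ʐ, b, f, ts, tʃ, ʃ, ʂ, z, θ, dʒ/.
Within that set, [+voice] leaves /dz, β, v, d, ʐ, b, z, dʒ/.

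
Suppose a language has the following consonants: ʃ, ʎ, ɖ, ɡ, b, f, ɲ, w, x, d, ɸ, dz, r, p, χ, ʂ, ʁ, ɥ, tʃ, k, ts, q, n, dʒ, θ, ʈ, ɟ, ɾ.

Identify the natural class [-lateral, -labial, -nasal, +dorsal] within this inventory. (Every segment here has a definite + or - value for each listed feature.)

Checking each segment against [-lateral], [-labial], [-nasal], [+dorsal]: /ɡ/ (voiced velar stop), /x/ (voiceless velar fricative), /χ/ (voiceless uvular fricative), /ʁ/ (voiced uvular fricative), /k/ (voiceless velar stop), /q/ (voiceless uvular stop), among others, satisfy every feature; every other segment in the inventory fails at least one.

ɡ, x, χ, ʁ, k, q, ɟ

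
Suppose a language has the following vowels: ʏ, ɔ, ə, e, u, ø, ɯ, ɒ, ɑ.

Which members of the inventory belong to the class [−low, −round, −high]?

Eliminate segments failing any feature: /ʏ, ɔ, u, ø/ are [+round]; /ɯ/ is [+high]; /ɒ, ɑ/ are [+low]. The remaining /ə, e/ satisfy [−low], [−round], [−high].

ə, e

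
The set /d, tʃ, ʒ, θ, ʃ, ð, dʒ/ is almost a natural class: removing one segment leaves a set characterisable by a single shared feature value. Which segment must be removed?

/ð, ʒ, dʒ, θ, tʃ, ʃ/ are all [+distributed], but /d/ (voiced alveolar stop) is [-distributed]. No other single segment can be removed to leave a set sharing one feature value that the removed segment lacks, so /d/ is the odd one out.

d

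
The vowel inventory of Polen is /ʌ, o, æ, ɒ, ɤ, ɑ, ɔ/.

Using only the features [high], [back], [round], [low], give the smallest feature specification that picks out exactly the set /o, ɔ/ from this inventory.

[−low, +round]

The class [−low], [+round] has exactly /o, ɔ/ as its extension in this inventory. No smaller conjunction from the listed features achieves this: [+round] alone would also admit /ɒ/; [−low] alone would also admit /ʌ, ɤ/; and checking the remaining single features turns up none with this extension.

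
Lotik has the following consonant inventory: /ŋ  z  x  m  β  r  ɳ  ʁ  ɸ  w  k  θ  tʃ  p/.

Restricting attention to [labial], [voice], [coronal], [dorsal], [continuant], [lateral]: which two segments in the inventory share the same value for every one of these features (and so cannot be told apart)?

r, z

Both /r/ and /z/ are [−labial], [+voice], [+coronal], [−dorsal], [+continuant], [−lateral]. Since the list omits [sonorant] and [strident] — which do distinguish the alveolar trill from the voiced alveolar fricative — this pair collapses; all other pairs remain distinct.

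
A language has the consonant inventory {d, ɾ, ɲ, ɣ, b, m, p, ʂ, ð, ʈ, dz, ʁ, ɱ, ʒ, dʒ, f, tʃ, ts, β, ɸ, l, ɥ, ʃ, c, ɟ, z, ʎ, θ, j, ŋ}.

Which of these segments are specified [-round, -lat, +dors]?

ɲ, ɣ, ʁ, c, ɟ, j, ŋ

Eliminate segments failing any feature: /d, ɾ, b, m, p, ʂ, ð, ʈ, dz, ɱ, ʒ, dʒ, f, tʃ, ts, β, ɸ, ʃ, z, θ/ are [-dorsal]; /l, ʎ/ are [+lateral]; /ɥ/ is [+round]. The remaining /ɲ, ɣ, ʁ, c, ɟ, j, ŋ/ satisfy [-round], [-lateral], [+dorsal].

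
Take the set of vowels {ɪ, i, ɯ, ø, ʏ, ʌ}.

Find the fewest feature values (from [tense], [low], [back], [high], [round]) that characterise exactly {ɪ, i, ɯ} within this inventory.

[+high, -round]

The class [+high], [-round] has exactly /ɪ, i, ɯ/ as its extension in this inventory. No smaller conjunction from the listed features achieves this: [-round] alone would also admit /ʌ/; [+high] alone would also admit /ʏ/; and checking the remaining single features turns up none with this extension.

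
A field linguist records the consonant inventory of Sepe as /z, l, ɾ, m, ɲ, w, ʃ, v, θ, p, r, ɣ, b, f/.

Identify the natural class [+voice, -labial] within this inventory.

Eliminate segments failing any feature: /m, w, v, b/ are [+labial]; /ʃ, θ, p, f/ are [-voice]. The remaining /z, l, ɾ, ɲ, r, ɣ/ satisfy [+voice], [-labial].

z, l, ɾ, ɲ, r, ɣ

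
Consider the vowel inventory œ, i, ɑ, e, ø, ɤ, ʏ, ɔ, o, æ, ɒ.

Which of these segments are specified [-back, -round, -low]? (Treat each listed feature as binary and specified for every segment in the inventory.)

i, e

First, the [-back] segments are /œ, i, e, ø, ʏ, æ/.
Then [-round] gives /i, e, æ/.
Among these, [-low] leaves /i, e/.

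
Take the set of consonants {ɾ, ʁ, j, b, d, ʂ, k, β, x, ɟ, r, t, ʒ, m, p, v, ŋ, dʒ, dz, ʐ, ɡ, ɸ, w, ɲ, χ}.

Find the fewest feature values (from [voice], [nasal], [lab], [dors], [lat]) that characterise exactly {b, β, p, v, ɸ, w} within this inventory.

/b, β, p, v, ɸ, w/ are all [−nasal], [+labial], and no other segment in the inventory matches both values. Dropping any one of them over-generates: [+labial] alone would also admit /m/; [−nasal] alone would also admit /ɾ, ʁ, j, d, …/. No other single listed feature picks out exactly this set either, so fewer than two features will not do.

[−nasal, +lab]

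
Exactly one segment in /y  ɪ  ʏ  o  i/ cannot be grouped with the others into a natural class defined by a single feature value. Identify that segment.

o

[high] (equivalently [back]) groups all but one: /ɪ, ʏ, i, y/ share [+high] while /o/ (mid back rounded tense vowel) alone is [−high]. Removing any other segment would not leave a single-feature class that excludes it.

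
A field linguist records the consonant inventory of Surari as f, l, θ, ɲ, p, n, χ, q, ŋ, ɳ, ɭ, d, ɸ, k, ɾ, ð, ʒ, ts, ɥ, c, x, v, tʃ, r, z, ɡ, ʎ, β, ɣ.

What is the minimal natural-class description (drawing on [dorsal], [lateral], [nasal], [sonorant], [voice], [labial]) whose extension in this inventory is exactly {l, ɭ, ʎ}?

[+lateral]

/l, ɭ, ʎ/ are exactly the [+lateral] segments in the inventory, so a single feature suffices.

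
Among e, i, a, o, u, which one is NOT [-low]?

/u, o, e, i/ are all [-low]; /a/ (low unrounded vowel) is [+low].

a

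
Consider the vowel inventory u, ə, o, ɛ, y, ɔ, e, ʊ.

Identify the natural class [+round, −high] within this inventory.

o, ɔ

Eliminate segments failing any feature: /u, y, ʊ/ are [+high]; /ə, ɛ, e/ are [−round]. The remaining /o, ɔ/ satisfy [+round], [−high].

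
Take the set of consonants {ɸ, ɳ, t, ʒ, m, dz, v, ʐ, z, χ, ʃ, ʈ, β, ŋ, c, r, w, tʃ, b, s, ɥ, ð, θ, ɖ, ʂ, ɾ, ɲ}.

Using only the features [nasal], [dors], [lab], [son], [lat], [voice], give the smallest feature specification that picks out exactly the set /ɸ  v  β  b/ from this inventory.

Every target segment is [-sonorant], [+labial]; each remaining inventory member fails at least one of these. Each conjunct is needed — [+labial] alone would also admit /m, w, ɥ/; [-sonorant] alone would also admit /t, ʒ, dz, ʐ, …/ — and no other single listed feature has exactly this extension, so two is the minimum.

[-son, +lab]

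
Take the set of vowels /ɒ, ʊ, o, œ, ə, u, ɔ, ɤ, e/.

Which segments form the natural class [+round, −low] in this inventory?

First, the [+round] segments are /ɒ, ʊ, o, œ, u, ɔ/.
Then [−low] leaves /ʊ, o, œ, u, ɔ/.

ʊ, o, œ, u, ɔ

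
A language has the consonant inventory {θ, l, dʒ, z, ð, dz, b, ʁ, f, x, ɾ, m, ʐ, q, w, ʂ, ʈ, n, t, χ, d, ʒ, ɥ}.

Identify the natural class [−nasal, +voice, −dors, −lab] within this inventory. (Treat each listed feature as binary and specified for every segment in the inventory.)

Eliminate segments failing any feature: /θ, f, x, q, ʂ, ʈ, t, χ/ are [−voice]; /b/ is [+labial]; /ʁ, w, ɥ/ are [+dorsal]; /m, n/ are [+nasal]. The remaining /l, dʒ, z, ð, dz, ɾ, ʐ, d, ʒ/ satisfy [−nasal], [+voice], [−dorsal], [−labial].

l, dʒ, z, ð, dz, ɾ, ʐ, d, ʒ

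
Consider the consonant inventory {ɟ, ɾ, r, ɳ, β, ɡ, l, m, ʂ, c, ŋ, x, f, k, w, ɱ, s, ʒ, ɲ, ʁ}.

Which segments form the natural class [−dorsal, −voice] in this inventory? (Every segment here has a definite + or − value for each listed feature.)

ʂ, f, s

Eliminate segments failing any feature: /ɟ, ɡ, c, ŋ, x, k, w, ɲ, ʁ/ are [+dorsal]; /ɾ, r, ɳ, β, l, m, ɱ, ʒ/ are [+voice]. The remaining /ʂ, f, s/ satisfy [−dorsal], [−voice].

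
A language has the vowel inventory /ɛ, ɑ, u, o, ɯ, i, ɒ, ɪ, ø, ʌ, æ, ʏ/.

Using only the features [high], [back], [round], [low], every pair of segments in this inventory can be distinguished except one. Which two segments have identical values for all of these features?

i, ɪ

/i/ (high front unrounded tense vowel) and /ɪ/ (high front unrounded lax vowel) are both [+high], [-back], [-round], [-low], so none of the listed features separates them. (They do differ in [tense], which is not among the given features.) Every other pair in the inventory differs on at least one listed feature.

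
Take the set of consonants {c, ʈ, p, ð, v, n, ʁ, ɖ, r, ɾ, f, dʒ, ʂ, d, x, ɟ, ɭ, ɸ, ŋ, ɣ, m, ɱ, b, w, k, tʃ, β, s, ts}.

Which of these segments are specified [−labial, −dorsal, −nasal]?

ʈ, ð, ɖ, r, ɾ, dʒ, ʂ, d, ɭ, tʃ, s, ts

The [−labial] segments are /c, ʈ, ð, n, ʁ, ɖ, r, ɾ, dʒ, ʂ, d, x, ɟ, ɭ, ŋ, ɣ, k, tʃ, s, ts/.
Of those, [−dorsal] gives /ʈ, ð, n, ɖ, r, ɾ, dʒ, ʂ, d, ɭ, tʃ, s, ts/.
Intersecting with [−nasal] leaves /ʈ, ð, ɖ, r, ɾ, dʒ, ʂ, d, ɭ, tʃ, s, ts/.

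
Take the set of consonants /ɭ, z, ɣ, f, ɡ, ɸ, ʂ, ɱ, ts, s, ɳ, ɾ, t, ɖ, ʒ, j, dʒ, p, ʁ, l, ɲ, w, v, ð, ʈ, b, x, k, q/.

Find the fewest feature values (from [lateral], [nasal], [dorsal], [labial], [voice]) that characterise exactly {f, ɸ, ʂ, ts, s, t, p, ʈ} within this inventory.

[-voice, -dorsal]

/f, ɸ, ʂ, ts, s, t, p, ʈ/ are all [-voice], [-dorsal], and no other segment in the inventory matches both values. Dropping any one of them over-generates: [-dorsal] alone would also admit /ɭ, z, ɱ, ɳ, …/; [-voice] alone would also admit /x, k, q/. No other single listed feature picks out exactly this set either, so fewer than two features will not do.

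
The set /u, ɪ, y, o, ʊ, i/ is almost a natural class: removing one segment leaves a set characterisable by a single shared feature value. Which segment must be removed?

o

The remaining segments after removing /o/ share [+high]; /o/ (mid back rounded tense vowel) is [-high]. For every other candidate removal, the leftover set fails to share any single feature value that the removed segment lacks.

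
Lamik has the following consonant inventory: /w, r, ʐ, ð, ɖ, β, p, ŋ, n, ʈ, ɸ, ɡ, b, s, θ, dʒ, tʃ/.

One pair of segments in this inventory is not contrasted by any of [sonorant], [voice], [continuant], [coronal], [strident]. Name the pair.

Both /ɡ/ and /b/ are [-sonorant], [+voice], [-continuant], [-coronal], [-strident]. Since the list omits [labial] and [dorsal] — which do distinguish the voiced velar stop from the voiced bilabial stop — this pair collapses; all other pairs remain distinct.

ɡ, b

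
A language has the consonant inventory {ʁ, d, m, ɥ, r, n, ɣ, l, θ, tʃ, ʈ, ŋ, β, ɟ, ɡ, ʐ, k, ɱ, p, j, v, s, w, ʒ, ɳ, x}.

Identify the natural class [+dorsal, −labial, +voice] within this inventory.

ʁ, ɣ, ŋ, ɟ, ɡ, j

The [+dorsal] segments are /ʁ, ɥ, ɣ, ŋ, ɟ, ɡ, k, j, w, x/.
Then [−labial] gives /ʁ, ɣ, ŋ, ɟ, ɡ, k, j, x/.
Among these, [+voice] leaves /ʁ, ɣ, ŋ, ɟ, ɡ, j/.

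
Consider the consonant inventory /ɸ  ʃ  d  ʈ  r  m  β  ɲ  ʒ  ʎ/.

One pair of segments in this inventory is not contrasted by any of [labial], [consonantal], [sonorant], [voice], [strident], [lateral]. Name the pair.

On the given features, /ɲ/ and /r/ have an identical profile: [-labial], [+consonantal], [+sonorant], [+voice], [-strident], [-lateral]. No other two segments in the inventory coincide on all 6 features. (They do differ in [nasal], [continuant] and [dorsal], which are not among the given features.)

ɲ, r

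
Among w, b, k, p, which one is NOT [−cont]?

Every segment except /w/ is [−continuant]. /w/ (labial-velar glide) is [+continuant], so it is the exception.

w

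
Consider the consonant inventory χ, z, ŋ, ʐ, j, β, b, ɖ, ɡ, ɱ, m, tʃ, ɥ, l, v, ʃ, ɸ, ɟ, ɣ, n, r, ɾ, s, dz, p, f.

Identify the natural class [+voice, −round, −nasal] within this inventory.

The [+voice] segments are /z, ŋ, ʐ, j, β, b, ɖ, ɡ, ɱ, m, ɥ, l, v, ɟ, ɣ, n, r, ɾ, dz/.
Then [−round] gives /z, ŋ, ʐ, j, β, b, ɖ, ɡ, ɱ, m, l, v, ɟ, ɣ, n, r, ɾ, dz/.
Intersecting with [−nasal] leaves /z, ʐ, j, β, b, ɖ, ɡ, l, v, ɟ, ɣ, r, ɾ, dz/.

z, ʐ, j, β, b, ɖ, ɡ, l, v, ɟ, ɣ, r, ɾ, dz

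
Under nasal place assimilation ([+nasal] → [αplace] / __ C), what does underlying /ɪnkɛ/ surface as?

[ɪŋkɛ]

In /ɪnkɛ/, the nasal /n/ precedes /k/, which is [+dorsal]. The nasal assimilates in place, becoming the [+dorsal] nasal /ŋ/. The surface form is [ɪŋkɛ].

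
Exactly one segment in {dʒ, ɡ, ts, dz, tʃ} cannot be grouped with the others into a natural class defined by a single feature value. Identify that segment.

The remaining segments after removing /ɡ/ share [+delayed release]; /ɡ/ (voiced velar stop) is [−delayed release]. For every other candidate removal, the leftover set fails to share any single feature value that the removed segment lacks.

ɡ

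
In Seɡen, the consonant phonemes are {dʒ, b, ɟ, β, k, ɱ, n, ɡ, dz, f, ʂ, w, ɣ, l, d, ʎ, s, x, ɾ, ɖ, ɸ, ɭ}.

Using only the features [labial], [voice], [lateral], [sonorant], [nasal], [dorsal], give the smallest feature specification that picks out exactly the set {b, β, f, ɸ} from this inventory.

/b, β, f, ɸ/ are all [-sonorant], [+labial], and no other segment in the inventory matches both values. Dropping any one of them over-generates: [+labial] alone would also admit /ɱ, w/; [-sonorant] alone would also admit /dʒ, ɟ, k, ɡ, …/. No other single listed feature picks out exactly this set either, so fewer than two features will not do.

[-sonorant, +labial]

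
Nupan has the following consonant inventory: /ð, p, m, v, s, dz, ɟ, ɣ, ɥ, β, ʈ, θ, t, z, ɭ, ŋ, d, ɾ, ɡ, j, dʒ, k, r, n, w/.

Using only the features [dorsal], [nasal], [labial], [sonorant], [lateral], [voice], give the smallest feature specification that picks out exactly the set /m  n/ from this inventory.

[+nasal, -dorsal]

The class [+nasal], [-dorsal] has exactly /m, n/ as its extension in this inventory. No smaller conjunction from the listed features achieves this: [-dorsal] alone would also admit /ð, p, v, s, …/; [+nasal] alone would also admit /ŋ/; and checking the remaining single features turns up none with this extension.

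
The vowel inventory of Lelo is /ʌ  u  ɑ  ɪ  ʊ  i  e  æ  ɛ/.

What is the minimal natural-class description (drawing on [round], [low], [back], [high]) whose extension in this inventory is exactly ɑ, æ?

The target set is precisely the extension of [+low] in this inventory.

[+low]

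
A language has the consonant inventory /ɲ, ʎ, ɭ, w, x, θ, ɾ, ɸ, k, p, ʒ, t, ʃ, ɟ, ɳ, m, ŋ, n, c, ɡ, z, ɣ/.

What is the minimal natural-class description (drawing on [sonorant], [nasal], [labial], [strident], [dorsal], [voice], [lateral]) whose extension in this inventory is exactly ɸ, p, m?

[+labial, -dorsal]

The class [+labial], [-dorsal] has exactly /ɸ, p, m/ as its extension in this inventory. No smaller conjunction from the listed features achieves this: [-dorsal] alone would also admit /ɭ, θ, ɾ, ʒ, …/; [+labial] alone would also admit /w/; and checking the remaining single features turns up none with this extension.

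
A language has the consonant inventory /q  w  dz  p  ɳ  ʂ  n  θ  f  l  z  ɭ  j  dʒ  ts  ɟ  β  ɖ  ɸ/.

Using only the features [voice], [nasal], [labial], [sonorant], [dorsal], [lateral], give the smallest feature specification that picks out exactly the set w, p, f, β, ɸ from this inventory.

[+labial]

Every target segment is [+labial] and no other inventory member is, so one feature is enough.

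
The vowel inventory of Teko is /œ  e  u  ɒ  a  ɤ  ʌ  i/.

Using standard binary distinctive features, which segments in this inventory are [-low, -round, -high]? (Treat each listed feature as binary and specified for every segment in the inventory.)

e, ɤ, ʌ

Checking each segment against [-low], [-round], [-high]: /e/ (mid front unrounded tense vowel), /ɤ/ (mid back unrounded tense vowel), /ʌ/ (mid back unrounded lax vowel) satisfy every feature; every other segment in the inventory fails at least one.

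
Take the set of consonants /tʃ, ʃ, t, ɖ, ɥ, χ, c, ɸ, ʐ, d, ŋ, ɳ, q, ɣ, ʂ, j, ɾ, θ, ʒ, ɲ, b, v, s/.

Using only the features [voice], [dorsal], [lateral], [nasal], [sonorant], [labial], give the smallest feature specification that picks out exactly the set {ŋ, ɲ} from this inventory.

[+nasal, +dorsal]

Every target segment is [+nasal], [+dorsal]; each remaining inventory member fails at least one of these. Each conjunct is needed — [+dorsal] alone would also admit /ɥ, χ, c, q, …/; [+nasal] alone would also admit /ɳ/ — and no other single listed feature has exactly this extension, so two is the minimum.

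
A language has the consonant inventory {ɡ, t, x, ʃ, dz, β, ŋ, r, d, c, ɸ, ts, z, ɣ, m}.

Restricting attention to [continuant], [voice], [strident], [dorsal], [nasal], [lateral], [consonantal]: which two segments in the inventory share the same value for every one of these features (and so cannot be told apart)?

Both /r/ and /β/ are [+continuant], [+voice], [−strident], [−dorsal], [−nasal], [−lateral], [+consonantal]. Since the list omits [sonorant], [labial] and [coronal] — which do distinguish the alveolar trill from the voiced bilabial fricative — this pair collapses; all other pairs remain distinct.

r, β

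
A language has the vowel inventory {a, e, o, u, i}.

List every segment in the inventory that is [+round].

The [+round] segments here are /o, u/; the remaining /a, e, i/ are [−round].

o, u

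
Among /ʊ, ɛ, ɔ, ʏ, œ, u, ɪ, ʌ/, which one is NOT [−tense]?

Every segment except /u/ is [−tense]. /u/ (high back rounded tense vowel) is [+tense], so it is the exception.

u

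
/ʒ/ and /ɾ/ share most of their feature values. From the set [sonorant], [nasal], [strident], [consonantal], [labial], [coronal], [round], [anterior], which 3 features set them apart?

The two segments share [−nasal], [+consonantal], [−labial], [+coronal], [−round]. The only features from the list on which they differ: /ʒ/ is [−sonorant] while /ɾ/ is [+sonorant]; /ʒ/ is [+strident] while /ɾ/ is [−strident]; /ʒ/ is [−anterior] while /ɾ/ is [+anterior].

[sonorant], [strident], [anterior]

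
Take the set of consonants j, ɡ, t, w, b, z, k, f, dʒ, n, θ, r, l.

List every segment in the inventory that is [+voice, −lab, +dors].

Checking each segment against [+voice], [−labial], [+dorsal]: /j/ (palatal glide), /ɡ/ (voiced velar stop) satisfy every feature; every other segment in the inventory fails at least one.

j, ɡ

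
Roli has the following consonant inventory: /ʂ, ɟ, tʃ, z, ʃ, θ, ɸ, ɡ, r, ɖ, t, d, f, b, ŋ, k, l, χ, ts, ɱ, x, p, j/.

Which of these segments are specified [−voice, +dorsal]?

Checking each segment against [−voice], [+dorsal]: /k/ (voiceless velar stop), /χ/ (voiceless uvular fricative), /x/ (voiceless velar fricative) satisfy every feature; every other segment in the inventory fails at least one.

k, χ, x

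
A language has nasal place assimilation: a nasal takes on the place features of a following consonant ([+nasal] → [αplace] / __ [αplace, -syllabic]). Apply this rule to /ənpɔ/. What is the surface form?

In /ənpɔ/, the nasal /n/ precedes /p/, which is [+labial]. The nasal assimilates in place, becoming the [+labial] nasal /m/. The surface form is [əmpɔ].

[əmpɔ]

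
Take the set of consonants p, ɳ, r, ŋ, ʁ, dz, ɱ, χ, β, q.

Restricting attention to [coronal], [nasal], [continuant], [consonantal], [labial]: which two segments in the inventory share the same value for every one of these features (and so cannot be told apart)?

χ, ʁ

/χ/ (voiceless uvular fricative) and /ʁ/ (voiced uvular fricative) are both [−coronal], [−nasal], [+continuant], [+consonantal], [−labial], so none of the listed features separates them. (They do differ in [voice], which is not among the given features.) Every other pair in the inventory differs on at least one listed feature.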